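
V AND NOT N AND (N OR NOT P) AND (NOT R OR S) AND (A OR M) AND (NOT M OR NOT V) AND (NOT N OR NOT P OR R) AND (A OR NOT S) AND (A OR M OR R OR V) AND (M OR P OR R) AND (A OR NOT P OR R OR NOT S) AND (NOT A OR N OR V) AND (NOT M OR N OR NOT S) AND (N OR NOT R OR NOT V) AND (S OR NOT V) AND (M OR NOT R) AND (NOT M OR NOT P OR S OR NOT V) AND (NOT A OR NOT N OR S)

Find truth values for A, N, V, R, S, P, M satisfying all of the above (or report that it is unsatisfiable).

Unsatisfiable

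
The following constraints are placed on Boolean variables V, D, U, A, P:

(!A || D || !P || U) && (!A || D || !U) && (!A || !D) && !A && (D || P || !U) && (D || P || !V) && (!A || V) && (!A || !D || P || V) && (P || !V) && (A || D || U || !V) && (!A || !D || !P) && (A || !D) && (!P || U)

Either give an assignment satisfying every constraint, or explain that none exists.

V: True; D: False; U: True; A: False; P: True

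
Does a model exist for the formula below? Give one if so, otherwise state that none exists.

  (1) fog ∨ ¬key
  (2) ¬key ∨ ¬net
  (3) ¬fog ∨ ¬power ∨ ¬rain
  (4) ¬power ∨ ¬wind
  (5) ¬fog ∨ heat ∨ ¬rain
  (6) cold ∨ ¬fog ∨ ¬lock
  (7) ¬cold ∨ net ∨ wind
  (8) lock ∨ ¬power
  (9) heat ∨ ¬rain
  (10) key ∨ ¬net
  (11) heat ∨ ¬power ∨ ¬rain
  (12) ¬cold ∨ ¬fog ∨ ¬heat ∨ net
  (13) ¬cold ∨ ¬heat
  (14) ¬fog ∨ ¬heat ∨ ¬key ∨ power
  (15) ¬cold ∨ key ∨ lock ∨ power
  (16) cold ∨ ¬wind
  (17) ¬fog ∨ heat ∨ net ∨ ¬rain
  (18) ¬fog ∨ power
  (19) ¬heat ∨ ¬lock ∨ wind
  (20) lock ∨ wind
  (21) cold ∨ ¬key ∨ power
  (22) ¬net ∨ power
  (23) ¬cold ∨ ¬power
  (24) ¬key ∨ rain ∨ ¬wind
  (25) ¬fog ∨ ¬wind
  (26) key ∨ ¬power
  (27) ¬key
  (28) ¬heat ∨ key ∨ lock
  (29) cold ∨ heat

Unit clause (¬key) forces key = False.
In (key ∨ ¬net) only ¬net is left, so net = False.
In (key ∨ ¬power) only ¬power is left, so power = False.
In (¬fog ∨ power) only ¬fog is left, so fog = False.
Try wind = False:
  (¬cold ∨ net ∨ wind) forces cold = False.
  (lock ∨ wind) forces lock = True.
  (¬heat ∨ ¬lock ∨ wind) forces heat = False.
  clause (cold ∨ heat) is falsified — backtrack.
So wind = True.
  then (cold ∨ ¬wind) forces cold = True.
  then (¬cold ∨ ¬heat) forces heat = False.
  then (¬cold ∨ key ∨ lock ∨ power) forces lock = True.
  then (heat ∨ ¬rain) forces rain = False.
All clauses satisfied.

wind: True, rain: False, key: False, heat: False, lock: True, cold: True, fog: False, power: False, net: False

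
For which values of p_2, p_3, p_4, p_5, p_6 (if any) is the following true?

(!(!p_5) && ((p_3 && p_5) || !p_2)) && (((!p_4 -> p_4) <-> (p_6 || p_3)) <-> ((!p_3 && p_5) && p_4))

p_2 = False, p_3 = False, p_4 = True, p_5 = True, p_6 = True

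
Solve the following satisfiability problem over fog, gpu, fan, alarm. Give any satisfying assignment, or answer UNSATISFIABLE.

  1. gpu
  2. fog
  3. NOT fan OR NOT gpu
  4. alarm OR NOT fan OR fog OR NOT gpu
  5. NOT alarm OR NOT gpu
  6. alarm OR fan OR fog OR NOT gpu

Unit clause (gpu) forces gpu = True.
Unit clause (fog) forces fog = True.
In (NOT fan OR NOT gpu) only NOT fan is left, so fan = False.
In (NOT alarm OR NOT gpu) only NOT alarm is left, so alarm = False.
All clauses satisfied.

fog = True, gpu = True, fan = False, alarm = False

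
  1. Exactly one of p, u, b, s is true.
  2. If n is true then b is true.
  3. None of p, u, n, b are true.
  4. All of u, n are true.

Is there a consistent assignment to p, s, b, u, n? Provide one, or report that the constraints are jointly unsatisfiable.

Case u = True:
  Constraint (3) is violated (u=T) — contradiction.
Case u = False:
  Constraint (4) is violated (u=F) — contradiction.
Both cases fail — unsatisfiable.

Unsatisfiable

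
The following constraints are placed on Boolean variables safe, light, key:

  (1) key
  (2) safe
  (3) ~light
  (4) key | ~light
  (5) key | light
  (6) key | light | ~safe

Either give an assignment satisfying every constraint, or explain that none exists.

safe: True, light: False, key: True

Unit clause (key) forces key = True.
Unit clause (safe) forces safe = True.
Unit clause (~light) forces light = False.
Check each clause:
  (key): key holds.
  (safe): safe holds.
  (~light): ~light holds.
  (key | ~light): key holds.
  (key | light): key holds.
  (key | light | ~safe): key holds.
All clauses satisfied.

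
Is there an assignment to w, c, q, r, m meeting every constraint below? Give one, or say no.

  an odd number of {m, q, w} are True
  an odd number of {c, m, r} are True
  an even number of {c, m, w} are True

w = True; c = False; q = True; r = False; m = True

{m, q, w}: 3 true → odd ✓
{c, m, r}: 1 true → odd ✓
{c, m, w}: 2 true → even ✓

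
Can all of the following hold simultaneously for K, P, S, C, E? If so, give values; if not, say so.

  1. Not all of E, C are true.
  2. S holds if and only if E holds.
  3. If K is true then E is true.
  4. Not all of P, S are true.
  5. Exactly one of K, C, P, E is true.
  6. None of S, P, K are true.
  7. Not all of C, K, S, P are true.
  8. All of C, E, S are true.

The formula is unsatisfiable.

Case S = True:
  Constraint (6) is violated (S=T) — contradiction.
Case S = False:
  Constraint (8) is violated (S=F) — contradiction.
Both cases fail — unsatisfiable.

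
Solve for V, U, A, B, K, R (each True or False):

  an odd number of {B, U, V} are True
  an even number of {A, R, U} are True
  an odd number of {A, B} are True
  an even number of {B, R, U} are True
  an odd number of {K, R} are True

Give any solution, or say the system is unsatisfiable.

Adding constraints 2, 3, 4 mod 2: every variable appears an even number of times on the left, so the left side is 0.
But the right sides sum to 1 (mod 2). 0 ≠ 1 — the system is inconsistent.

Unsatisfiable — no assignment works.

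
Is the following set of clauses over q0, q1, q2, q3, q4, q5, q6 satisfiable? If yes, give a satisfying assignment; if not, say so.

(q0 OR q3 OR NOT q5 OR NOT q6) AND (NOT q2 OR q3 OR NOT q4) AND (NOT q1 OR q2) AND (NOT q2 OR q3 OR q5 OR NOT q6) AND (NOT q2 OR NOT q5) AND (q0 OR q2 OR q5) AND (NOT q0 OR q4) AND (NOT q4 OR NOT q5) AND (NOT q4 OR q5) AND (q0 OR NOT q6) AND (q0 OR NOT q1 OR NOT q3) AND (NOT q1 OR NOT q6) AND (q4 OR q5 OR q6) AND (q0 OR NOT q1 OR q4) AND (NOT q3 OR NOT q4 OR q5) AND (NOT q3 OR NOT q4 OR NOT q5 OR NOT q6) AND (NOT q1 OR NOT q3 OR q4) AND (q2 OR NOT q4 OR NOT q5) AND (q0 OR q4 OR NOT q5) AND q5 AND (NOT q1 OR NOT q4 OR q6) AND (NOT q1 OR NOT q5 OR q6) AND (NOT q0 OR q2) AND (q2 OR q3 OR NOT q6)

The formula is unsatisfiable.

Case q4 = True:
  (NOT q4 OR NOT q5) forces q5 = False.
  Clause (NOT q4 OR q5) is falsified — contradiction.
Case q4 = False:
  (NOT q0 OR q4) forces q0 = False.
  (q0 OR NOT q6) forces q6 = False.
  (q4 OR q5 OR q6) forces q5 = True.
  Clause (q0 OR q4 OR NOT q5) is falsified — contradiction.
Both cases fail, so the formula is unsatisfiable.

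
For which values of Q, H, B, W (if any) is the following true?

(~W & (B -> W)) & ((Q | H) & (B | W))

Case W = True: the conjunct ~W is False.
Case W = False: the formula simplifies to ~B & ((Q | H) & B).
  B = True: the conjunct ~B is False.
  B = False: the conjunct B is False.
Both cases fail — unsatisfiable.

Unsatisfiable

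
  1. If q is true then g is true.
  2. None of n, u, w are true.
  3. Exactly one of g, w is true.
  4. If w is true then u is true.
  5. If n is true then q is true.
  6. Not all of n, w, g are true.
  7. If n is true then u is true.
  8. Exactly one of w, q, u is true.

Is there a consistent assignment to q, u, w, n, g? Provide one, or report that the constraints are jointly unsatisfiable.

q = True, u = False, w = False, n = False, g = True

  (1) q=T ⇒ g: T ✓
  (2) {n, u, w}: 0 true — none ✓
  (3) {g, w}: 1 true — exactly one ✓
  (4) w=F ⇒ u: vacuous ✓
  (5) n=F ⇒ q: vacuous ✓
  (6) {n, w, g}: 1/3 true — not all ✓
  (7) n=F ⇒ u: vacuous ✓
  (8) {w, q, u}: 1 true — exactly one ✓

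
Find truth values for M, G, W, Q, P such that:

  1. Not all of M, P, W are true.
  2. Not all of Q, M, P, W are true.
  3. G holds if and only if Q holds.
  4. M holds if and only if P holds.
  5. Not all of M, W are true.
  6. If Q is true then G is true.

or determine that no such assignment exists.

M = False, G = False, W = False, Q = False, P = False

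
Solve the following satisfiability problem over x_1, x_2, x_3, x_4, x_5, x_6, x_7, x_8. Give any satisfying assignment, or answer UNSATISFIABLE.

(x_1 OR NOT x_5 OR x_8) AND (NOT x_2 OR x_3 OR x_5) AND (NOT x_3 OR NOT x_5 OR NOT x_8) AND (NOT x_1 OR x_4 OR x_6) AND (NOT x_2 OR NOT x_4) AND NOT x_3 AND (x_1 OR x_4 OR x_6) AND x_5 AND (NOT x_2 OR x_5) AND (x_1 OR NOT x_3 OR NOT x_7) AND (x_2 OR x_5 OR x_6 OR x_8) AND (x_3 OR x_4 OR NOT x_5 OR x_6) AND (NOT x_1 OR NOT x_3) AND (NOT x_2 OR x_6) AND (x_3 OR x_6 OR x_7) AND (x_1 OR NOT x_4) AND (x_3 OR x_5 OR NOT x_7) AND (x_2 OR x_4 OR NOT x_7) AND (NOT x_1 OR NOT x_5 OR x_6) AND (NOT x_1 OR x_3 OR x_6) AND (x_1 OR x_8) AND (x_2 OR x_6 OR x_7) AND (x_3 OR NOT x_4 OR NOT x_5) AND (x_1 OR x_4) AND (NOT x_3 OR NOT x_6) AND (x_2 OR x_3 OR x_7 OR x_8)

Unit clause (NOT x_3) forces x_3 = False.
Unit clause (x_5) forces x_5 = True.
In (x_3 OR NOT x_4 OR NOT x_5) only NOT x_4 is left, so x_4 = False.
In (x_1 OR x_4) only x_1 is left, so x_1 = True.
In (NOT x_1 OR x_4 OR x_6) only x_6 is left, so x_6 = True.
Set x_2 = True.
Set x_7 = False.
Set x_8 = False.
All clauses satisfied.

x_1: True, x_2: True, x_3: False, x_4: False, x_5: True, x_6: True, x_7: False, x_8: False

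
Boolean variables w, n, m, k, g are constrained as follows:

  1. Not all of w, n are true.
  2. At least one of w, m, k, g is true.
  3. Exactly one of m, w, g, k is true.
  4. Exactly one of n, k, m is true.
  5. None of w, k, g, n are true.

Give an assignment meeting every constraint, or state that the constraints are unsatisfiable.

w: False, n: False, m: True, k: False, g: False

  (1) {w, n}: 0/2 true — not all ✓
  (2) {w, m, k, g}: 1 true — at least one ✓
  (3) {m, w, g, k}: 1 true — exactly one ✓
  (4) {n, k, m}: 1 true — exactly one ✓
  (5) {w, k, g, n}: 0 true — none ✓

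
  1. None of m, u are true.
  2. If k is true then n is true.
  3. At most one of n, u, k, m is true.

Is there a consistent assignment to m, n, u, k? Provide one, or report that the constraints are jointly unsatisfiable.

m = False, n = True, u = False, k = False

  (1) {m, u}: 0 true — none ✓
  (2) k=F ⇒ n: vacuous ✓
  (3) {n, u, k, m}: 1 true — at most one ✓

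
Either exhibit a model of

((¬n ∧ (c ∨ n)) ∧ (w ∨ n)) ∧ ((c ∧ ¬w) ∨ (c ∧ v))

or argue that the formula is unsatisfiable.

w: True, v: True, c: True, n: False

  (¬n ∧ (c ∨ n)) ∧ (w ∨ n) = True
    ¬n ∧ (c ∨ n) = True
      ¬n = True
      c ∨ n = True
    w ∨ n = True
  (c ∧ ¬w) ∨ (c ∧ v) = True
    c ∧ ¬w = False
      ¬w = False
    c ∧ v = True
Both conjuncts True, so the formula holds.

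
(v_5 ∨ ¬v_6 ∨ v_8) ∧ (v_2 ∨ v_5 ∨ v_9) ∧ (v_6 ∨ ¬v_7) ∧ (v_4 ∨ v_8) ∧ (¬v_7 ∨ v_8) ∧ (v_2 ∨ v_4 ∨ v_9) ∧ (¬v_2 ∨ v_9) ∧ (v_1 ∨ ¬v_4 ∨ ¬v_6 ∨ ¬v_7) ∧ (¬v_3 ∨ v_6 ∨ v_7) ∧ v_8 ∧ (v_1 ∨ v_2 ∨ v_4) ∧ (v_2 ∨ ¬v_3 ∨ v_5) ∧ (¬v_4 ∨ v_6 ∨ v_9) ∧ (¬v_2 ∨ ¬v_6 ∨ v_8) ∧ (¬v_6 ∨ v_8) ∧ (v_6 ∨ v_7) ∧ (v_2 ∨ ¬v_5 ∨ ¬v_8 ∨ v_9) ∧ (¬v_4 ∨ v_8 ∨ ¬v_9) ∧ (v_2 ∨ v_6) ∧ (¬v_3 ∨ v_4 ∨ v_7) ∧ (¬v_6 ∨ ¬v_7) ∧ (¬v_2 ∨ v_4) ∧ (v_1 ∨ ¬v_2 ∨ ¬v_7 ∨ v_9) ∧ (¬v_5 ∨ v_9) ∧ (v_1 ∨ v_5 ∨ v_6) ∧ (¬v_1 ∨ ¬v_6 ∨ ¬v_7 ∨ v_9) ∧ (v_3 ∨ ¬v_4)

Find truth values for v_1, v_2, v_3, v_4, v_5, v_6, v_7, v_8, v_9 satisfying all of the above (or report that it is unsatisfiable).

Unit clause (v_8) forces v_8 = True.
Set v_1 = True.
Set v_2 = False.
  then (v_2 ∨ v_6) forces v_6 = True.
  then (¬v_6 ∨ ¬v_7) forces v_7 = False.
Set v_3 = False.
  then (v_3 ∨ ¬v_4) forces v_4 = False.
  then (v_2 ∨ v_4 ∨ v_9) forces v_9 = True.
Set v_5 = True.
All clauses satisfied.

v_1=T, v_2=F, v_3=F, v_4=F, v_5=T, v_6=T, v_7=F, v_8=T, v_9=T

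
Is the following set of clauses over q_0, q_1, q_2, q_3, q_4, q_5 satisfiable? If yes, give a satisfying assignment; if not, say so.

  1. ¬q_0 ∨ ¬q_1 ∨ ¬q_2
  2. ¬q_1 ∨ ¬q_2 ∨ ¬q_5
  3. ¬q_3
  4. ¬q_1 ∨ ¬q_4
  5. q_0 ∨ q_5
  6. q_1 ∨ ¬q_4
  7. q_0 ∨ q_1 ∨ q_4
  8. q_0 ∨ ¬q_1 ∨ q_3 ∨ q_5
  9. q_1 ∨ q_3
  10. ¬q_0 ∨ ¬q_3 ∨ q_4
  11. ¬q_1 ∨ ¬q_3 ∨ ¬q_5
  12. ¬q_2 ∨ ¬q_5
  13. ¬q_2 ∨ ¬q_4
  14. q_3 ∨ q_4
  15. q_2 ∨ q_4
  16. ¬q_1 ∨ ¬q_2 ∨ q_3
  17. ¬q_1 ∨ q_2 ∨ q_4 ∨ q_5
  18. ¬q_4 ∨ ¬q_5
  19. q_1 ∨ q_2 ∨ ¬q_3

Case q_3 = True:
  Clause (¬q_3) is falsified — contradiction.
Case q_3 = False:
  (q_1 ∨ q_3) forces q_1 = True.
  (¬q_1 ∨ ¬q_4) forces q_4 = False.
  Clause (q_3 ∨ q_4) is falsified — contradiction.
Both cases fail, so the formula is unsatisfiable.

Unsatisfiable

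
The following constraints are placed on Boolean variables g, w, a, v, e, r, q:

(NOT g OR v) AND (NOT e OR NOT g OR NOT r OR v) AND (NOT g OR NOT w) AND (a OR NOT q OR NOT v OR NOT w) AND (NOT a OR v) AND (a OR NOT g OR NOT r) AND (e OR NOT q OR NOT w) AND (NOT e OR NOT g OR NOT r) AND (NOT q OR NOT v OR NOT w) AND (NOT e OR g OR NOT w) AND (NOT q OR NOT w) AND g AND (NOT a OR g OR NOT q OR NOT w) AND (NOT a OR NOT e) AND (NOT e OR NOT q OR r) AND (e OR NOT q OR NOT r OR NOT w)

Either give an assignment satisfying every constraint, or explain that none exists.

Unit clause (g) forces g = True.
In (NOT g OR v) only v is left, so v = True.
In (NOT g OR NOT w) only NOT w is left, so w = False.
Set a = False.
  then (a OR NOT g OR NOT r) forces r = False.
Set e = False.
Set q = True.
All clauses satisfied.

g: True, w: False, a: False, v: True, e: False, r: False, q: True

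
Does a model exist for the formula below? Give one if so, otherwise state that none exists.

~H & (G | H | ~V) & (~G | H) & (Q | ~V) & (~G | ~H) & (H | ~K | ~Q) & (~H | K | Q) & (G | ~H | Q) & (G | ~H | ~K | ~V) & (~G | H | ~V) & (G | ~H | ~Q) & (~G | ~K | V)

V = False, H = False, G = False, Q = False, K = True

Unit clause (~H) forces H = False.
In (~G | H) only ~G is left, so G = False.
In (G | H | ~V) only ~V is left, so V = False.
Set Q = False.
Set K = True.
All clauses satisfied.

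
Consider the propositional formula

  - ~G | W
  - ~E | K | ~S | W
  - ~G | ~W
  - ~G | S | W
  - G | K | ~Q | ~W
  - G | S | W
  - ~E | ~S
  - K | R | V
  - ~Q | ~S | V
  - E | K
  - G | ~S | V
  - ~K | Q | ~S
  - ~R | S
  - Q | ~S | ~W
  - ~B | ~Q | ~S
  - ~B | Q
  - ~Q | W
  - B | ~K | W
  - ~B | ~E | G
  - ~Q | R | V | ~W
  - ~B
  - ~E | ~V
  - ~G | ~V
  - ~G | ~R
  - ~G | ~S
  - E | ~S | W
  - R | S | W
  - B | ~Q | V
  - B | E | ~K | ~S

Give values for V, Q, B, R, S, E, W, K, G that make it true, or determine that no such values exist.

V = True; Q = True; B = False; R = False; S = False; E = False; W = True; K = True; G = False

Unit clause (~B) forces B = False.
Set V = True.
  then (~E | ~V) forces E = False.
  then (~G | ~V) forces G = False.
  then (E | K) forces K = True.
  then (B | ~K | W) forces W = True.
  then (B | E | ~K | ~S) forces S = False.
  then (~R | S) forces R = False.
Set Q = True.
All clauses satisfied.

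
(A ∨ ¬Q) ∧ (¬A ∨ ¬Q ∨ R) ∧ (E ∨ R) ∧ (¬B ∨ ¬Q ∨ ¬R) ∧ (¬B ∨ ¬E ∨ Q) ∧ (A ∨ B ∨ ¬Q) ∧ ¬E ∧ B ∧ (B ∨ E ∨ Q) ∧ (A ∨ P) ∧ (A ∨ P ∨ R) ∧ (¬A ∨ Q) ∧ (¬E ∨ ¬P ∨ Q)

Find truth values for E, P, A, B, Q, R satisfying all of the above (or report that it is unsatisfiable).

Unit clause (¬E) forces E = False.
Unit clause (B) forces B = True.
In (E ∨ R) only R is left, so R = True.
In (¬B ∨ ¬Q ∨ ¬R) only ¬Q is left, so Q = False.
In (¬A ∨ Q) only ¬A is left, so A = False.
In (A ∨ P) only P is left, so P = True.
All clauses satisfied.

E: False, P: True, A: False, B: True, Q: False, R: True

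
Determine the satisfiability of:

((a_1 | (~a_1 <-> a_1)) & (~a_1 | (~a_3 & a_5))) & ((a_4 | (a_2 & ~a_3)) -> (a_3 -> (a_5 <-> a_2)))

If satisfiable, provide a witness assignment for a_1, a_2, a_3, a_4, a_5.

a_1 = True; a_2 = False; a_3 = False; a_4 = True; a_5 = True

  (a_1 | (~a_1 <-> a_1)) & (~a_1 | (~a_3 & a_5)) = True
    a_1 | (~a_1 <-> a_1) = True
      ~a_1 <-> a_1 = False
        ~a_1 = False
    ~a_1 | (~a_3 & a_5) = True
      ~a_1 = False
      ~a_3 & a_5 = True
        ~a_3 = True
  (a_4 | (a_2 & ~a_3)) -> (a_3 -> (a_5 <-> a_2)) = True
    a_4 | (a_2 & ~a_3) = True
      a_2 & ~a_3 = False
        ~a_3 = True
    a_3 -> (a_5 <-> a_2) = True
      a_5 <-> a_2 = False
Both conjuncts True, so the formula holds.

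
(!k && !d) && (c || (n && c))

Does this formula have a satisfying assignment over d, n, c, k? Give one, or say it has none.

d: False, n: False, c: True, k: False

  !k && !d = True
    !k = True
    !d = True
  c || (n && c) = True
    n && c = False
Both conjuncts True, so the formula holds.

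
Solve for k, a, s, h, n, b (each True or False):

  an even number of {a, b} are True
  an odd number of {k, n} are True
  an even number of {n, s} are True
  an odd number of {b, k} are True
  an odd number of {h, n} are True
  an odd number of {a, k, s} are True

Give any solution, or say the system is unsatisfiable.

k = True, a = False, s = False, h = True, n = False, b = False

{a, b}: 0 true → even ✓
{k, n}: 1 true → odd ✓
{n, s}: 0 true → even ✓
{b, k}: 1 true → odd ✓
{h, n}: 1 true → odd ✓
{a, k, s}: 1 true → odd ✓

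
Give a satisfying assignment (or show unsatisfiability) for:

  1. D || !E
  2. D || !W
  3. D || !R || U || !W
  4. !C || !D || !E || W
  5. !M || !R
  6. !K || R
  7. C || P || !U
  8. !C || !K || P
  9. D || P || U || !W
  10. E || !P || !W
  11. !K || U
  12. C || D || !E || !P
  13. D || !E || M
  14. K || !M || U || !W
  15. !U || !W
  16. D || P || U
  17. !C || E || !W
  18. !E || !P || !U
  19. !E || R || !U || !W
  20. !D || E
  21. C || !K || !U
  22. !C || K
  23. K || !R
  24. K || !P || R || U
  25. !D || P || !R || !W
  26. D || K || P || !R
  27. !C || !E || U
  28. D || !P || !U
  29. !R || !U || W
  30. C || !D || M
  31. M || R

Try M = False:
  (M || R) forces R = True.
  (K || !R) forces K = True.
  (!K || U) forces U = True.
  (!U || !W) forces W = False.
  clause (!R || !U || W) is falsified — backtrack.
So M = True.
  then (!M || !R) forces R = False.
  then (!K || R) forces K = False.
  then (!C || K) forces C = False.
Set E = True.
  then (D || !E) forces D = True.
Set U = False.
  then (K || !M || U || !W) forces W = False.
  then (K || !P || R || U) forces P = False.
All clauses satisfied.

M = True; R = False; C = False; E = True; K = False; U = False; D = True; P = False; W = False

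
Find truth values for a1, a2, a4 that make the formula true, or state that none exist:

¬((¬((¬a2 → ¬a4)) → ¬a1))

a1 = True; a2 = False; a4 = True

  ¬((¬((¬a2 → ¬a4)) → ¬a1)) = True
    ¬((¬a2 → ¬a4)) → ¬a1 = False
      ¬((¬a2 → ¬a4)) = True
        ¬a2 → ¬a4 = False
          ¬a2 = True
          ¬a4 = False
      ¬a1 = False
The formula evaluates to True.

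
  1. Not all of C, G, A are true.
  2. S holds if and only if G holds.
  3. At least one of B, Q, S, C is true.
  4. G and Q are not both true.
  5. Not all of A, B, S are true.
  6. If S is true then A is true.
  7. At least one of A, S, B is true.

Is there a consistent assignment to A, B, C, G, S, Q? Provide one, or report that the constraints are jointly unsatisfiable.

A = True; B = True; C = False; G = False; S = False; Q = True

  (1) {C, G, A}: 1/3 true — not all ✓
  (2) S=F, G=F — same ✓
  (3) {B, Q, S, C}: 2 true — at least one ✓
  (4) G=F, Q=T — not both ✓
  (5) {A, B, S}: 2/3 true — not all ✓
  (6) S=F ⇒ A: vacuous ✓
  (7) {A, S, B}: 2 true — at least one ✓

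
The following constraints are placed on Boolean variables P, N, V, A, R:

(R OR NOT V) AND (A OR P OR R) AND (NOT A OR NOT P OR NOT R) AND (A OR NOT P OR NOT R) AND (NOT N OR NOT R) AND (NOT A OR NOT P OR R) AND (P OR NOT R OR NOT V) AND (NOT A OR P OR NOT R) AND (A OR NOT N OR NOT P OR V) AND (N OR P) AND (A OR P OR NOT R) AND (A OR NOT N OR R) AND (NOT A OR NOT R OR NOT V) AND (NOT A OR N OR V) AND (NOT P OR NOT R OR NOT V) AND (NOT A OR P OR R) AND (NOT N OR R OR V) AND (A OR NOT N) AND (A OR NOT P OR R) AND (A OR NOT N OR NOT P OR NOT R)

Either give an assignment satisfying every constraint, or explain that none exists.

No satisfying assignment exists.

Case R = True:
  (NOT N OR NOT R) forces N = False.
  (N OR P) forces P = True.
  (NOT A OR NOT P OR NOT R) forces A = False.
  Clause (A OR NOT P OR NOT R) is falsified — contradiction.
Case R = False:
  (R OR NOT V) forces V = False.
  (NOT N OR R OR V) forces N = False.
  (N OR P) forces P = True.
  (NOT A OR NOT P OR R) forces A = False.
  Clause (A OR NOT P OR R) is falsified — contradiction.
Both cases fail, so the formula is unsatisfiable.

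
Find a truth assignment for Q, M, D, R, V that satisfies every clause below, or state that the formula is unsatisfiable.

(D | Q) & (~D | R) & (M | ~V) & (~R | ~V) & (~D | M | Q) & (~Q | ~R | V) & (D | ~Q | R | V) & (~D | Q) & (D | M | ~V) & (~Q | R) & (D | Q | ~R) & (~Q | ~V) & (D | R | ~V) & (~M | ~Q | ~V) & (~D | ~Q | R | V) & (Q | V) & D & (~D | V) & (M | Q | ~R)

The formula is unsatisfiable.

Case D = True:
  (~D | R) forces R = True.
  (~R | ~V) forces V = False.
  Clause (~D | V) is falsified — contradiction.
Case D = False:
  Clause (D) is falsified — contradiction.
Both cases fail, so the formula is unsatisfiable.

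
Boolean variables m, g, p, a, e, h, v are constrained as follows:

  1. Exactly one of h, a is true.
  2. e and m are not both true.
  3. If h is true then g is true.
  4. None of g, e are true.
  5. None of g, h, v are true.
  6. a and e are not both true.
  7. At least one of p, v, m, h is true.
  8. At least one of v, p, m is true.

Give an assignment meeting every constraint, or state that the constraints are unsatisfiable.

m: False, g: False, p: True, a: True, e: False, h: False, v: False

  (1) {h, a}: 1 true — exactly one ✓
  (2) e=F, m=F — not both ✓
  (3) h=F ⇒ g: vacuous ✓
  (4) {g, e}: 0 true — none ✓
  (5) {g, h, v}: 0 true — none ✓
  (6) a=T, e=F — not both ✓
  (7) {p, v, m, h}: 1 true — at least one ✓
  (8) {v, p, m}: 1 true — at least one ✓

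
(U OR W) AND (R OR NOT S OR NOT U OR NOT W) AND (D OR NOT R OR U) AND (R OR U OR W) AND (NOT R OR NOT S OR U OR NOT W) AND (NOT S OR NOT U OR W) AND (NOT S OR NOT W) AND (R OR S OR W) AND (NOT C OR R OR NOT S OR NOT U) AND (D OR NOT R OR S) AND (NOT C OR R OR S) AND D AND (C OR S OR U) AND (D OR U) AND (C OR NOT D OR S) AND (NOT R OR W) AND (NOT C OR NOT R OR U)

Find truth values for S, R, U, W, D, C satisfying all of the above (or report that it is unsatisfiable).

Unit clause (D) forces D = True.
Set S = False.
  then (C OR NOT D OR S) forces C = True.
  then (NOT C OR R OR S) forces R = True.
  then (NOT R OR W) forces W = True.
  then (NOT C OR NOT R OR U) forces U = True.
All clauses satisfied.

S=F, R=T, U=T, W=T, D=T, C=T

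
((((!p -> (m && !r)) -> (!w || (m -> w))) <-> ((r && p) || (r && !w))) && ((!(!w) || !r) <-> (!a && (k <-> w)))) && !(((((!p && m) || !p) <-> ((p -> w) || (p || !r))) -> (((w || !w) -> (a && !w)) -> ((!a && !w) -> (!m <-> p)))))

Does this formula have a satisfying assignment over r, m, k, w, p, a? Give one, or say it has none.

The conjunct !(((((!p && m) || !p) <-> ((p -> w) || (p || !r))) -> (((w || !w) -> (a && !w)) -> ((!a && !w) -> (!m <-> p))))) is unsatisfiable on its own:
  p = True: this becomes !((False -> (((w || !w) -> (a && !w)) -> ((!a && !w) -> !m)))) = False.
  p = False: simplifies to !((((w || !w) -> (a && !w)) -> ((!a && !w) -> m))).
    w = True: this becomes !((False -> True)) = False.
    w = False: simplifies to !((a -> (!a -> m))).
      a = True: this becomes !((True -> True)) = False.
      a = False: this becomes !((False -> m)) = False.
So the whole conjunction is unsatisfiable.

No satisfying assignment exists.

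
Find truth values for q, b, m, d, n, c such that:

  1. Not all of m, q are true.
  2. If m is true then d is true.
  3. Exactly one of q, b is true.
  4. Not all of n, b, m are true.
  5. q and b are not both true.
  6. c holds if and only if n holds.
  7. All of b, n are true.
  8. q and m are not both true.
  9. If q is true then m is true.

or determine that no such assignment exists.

q: False, b: True, m: False, d: False, n: True, c: True

  (1) {m, q}: 0/2 true — not all ✓
  (2) m=F ⇒ d: vacuous ✓
  (3) {q, b}: 1 true — exactly one ✓
  (4) {n, b, m}: 2/3 true — not all ✓
  (5) q=F, b=T — not both ✓
  (6) c=T, n=T — same ✓
  (7) {b, n}: all 2 true ✓
  (8) q=F, m=F — not both ✓
  (9) q=F ⇒ m: vacuous ✓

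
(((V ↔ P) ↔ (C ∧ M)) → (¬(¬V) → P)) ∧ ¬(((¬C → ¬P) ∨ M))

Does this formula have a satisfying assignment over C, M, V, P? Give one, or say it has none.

C = False, M = False, V = True, P = True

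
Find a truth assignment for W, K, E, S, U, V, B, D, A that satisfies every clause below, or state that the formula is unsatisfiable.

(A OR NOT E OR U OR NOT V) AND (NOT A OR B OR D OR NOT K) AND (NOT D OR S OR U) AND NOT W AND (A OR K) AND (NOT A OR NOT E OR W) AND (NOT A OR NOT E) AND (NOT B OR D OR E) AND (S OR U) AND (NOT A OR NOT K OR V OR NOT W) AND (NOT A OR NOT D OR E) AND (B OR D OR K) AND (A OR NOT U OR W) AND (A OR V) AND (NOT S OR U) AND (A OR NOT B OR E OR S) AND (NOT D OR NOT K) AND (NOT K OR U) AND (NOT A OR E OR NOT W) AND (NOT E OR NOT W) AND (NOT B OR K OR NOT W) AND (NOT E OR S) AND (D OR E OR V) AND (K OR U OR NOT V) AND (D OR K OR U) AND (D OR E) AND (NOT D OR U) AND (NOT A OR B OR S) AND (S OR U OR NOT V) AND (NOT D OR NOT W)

The formula is unsatisfiable.

Case U = True:
  (NOT W) forces W = False.
  (A OR NOT U OR W) forces A = True.
  (NOT A OR NOT E OR W) forces E = False.
  (NOT A OR NOT D OR E) forces D = False.
  Clause (D OR E) is falsified — contradiction.
Case U = False:
  (NOT W) forces W = False.
  (S OR U) forces S = True.
  Clause (NOT S OR U) is falsified — contradiction.
Both cases fail, so the formula is unsatisfiable.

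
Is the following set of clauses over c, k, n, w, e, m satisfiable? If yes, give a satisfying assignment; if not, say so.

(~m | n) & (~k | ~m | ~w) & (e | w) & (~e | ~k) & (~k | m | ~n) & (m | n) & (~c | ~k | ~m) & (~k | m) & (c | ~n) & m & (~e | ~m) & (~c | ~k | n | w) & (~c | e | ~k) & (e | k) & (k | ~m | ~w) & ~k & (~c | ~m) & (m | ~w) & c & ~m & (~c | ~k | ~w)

No satisfying assignment exists.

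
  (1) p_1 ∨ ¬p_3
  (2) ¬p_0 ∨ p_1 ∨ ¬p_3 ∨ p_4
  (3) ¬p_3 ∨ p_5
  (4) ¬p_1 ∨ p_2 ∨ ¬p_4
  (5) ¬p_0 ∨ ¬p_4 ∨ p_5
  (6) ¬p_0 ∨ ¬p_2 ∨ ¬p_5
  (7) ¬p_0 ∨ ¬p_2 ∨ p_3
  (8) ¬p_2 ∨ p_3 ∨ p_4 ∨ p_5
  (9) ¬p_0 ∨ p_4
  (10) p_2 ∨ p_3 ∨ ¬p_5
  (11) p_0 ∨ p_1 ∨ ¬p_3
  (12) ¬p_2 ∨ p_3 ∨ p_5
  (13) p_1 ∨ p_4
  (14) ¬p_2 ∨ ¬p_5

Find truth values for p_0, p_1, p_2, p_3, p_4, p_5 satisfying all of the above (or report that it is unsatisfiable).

p_0 = False, p_1 = True, p_2 = False, p_3 = False, p_4 = False, p_5 = False

Set p_0 = False.
Set p_1 = True.
Try p_2 = True:
  (¬p_2 ∨ ¬p_5) forces p_5 = False.
  (¬p_3 ∨ p_5) forces p_3 = False.
  clause (¬p_2 ∨ p_3 ∨ p_5) is falsified — backtrack.
So p_2 = False.
  then (¬p_1 ∨ p_2 ∨ ¬p_4) forces p_4 = False.
Set p_3 = False.
  then (p_2 ∨ p_3 ∨ ¬p_5) forces p_5 = False.
All clauses satisfied.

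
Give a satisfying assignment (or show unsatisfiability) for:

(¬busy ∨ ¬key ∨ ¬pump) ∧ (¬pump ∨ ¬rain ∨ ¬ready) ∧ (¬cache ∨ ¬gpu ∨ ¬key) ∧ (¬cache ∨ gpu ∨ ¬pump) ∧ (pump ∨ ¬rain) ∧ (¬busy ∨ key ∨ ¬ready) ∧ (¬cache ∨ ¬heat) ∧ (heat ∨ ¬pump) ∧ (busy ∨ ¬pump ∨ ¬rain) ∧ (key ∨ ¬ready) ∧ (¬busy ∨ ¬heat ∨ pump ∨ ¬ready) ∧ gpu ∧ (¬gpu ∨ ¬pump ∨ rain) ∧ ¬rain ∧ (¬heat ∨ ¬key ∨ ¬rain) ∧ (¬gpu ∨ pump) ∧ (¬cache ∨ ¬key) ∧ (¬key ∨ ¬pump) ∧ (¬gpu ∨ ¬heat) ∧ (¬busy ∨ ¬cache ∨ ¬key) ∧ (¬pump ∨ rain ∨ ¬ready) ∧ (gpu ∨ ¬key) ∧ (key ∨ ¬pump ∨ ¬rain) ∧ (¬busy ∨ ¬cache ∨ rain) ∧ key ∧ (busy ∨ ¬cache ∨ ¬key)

Case gpu = True:
  (¬rain) forces rain = False.
  (¬gpu ∨ ¬pump ∨ rain) forces pump = False.
  Clause (¬gpu ∨ pump) is falsified — contradiction.
Case gpu = False:
  Clause (gpu) is falsified — contradiction.
Both cases fail, so the formula is unsatisfiable.

Unsatisfiable — no assignment works.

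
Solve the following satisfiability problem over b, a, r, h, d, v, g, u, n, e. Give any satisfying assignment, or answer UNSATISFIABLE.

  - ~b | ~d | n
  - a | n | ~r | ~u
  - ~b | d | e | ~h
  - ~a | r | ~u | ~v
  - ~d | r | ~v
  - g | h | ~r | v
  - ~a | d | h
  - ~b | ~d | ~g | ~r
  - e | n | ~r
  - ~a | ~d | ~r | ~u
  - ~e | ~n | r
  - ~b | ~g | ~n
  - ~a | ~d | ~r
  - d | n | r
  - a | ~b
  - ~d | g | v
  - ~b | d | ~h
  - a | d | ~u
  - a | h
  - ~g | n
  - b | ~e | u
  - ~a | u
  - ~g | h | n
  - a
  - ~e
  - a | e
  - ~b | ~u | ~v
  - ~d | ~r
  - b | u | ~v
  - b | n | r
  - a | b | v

b = False, a = True, r = True, h = True, d = False, v = True, g = False, u = True, n = True, e = False

Unit clause (a) forces a = True.
Unit clause (~e) forces e = False.
In (~a | u) only u is left, so u = True.
Set b = False.
Set r = True.
  then (e | n | ~r) forces n = True.
  then (~a | ~d | ~r | ~u) forces d = False.
  then (~a | d | h) forces h = True.
Set v = True.
Set g = False.
All clauses satisfied.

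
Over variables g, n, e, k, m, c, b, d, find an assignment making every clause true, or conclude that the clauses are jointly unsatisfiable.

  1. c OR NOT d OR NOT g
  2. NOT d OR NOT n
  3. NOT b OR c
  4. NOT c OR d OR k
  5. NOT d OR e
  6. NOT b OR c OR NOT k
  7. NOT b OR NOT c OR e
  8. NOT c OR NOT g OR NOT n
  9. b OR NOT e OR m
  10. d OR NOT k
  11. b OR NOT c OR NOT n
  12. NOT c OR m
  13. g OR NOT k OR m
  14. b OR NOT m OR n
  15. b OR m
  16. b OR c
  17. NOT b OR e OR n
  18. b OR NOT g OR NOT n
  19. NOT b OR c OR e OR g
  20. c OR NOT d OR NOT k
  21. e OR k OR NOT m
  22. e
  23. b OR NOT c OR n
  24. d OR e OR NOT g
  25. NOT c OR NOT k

g = False; n = False; e = True; k = False; m = True; c = True; b = True; d = True

Unit clause (e) forces e = True.
Set g = False.
Try n = True:
  (NOT d OR NOT n) forces d = False.
  (d OR NOT k) forces k = False.
  (NOT c OR d OR k) forces c = False.
  (NOT b OR c) forces b = False.
  clause (b OR c) is falsified — backtrack.
So n = False.
Set k = False.
Try m = False:
  (b OR NOT e OR m) forces b = True.
  (NOT b OR c) forces c = True.
  clause (NOT c OR m) is falsified — backtrack.
So m = True.
  then (b OR NOT m OR n) forces b = True.
  then (NOT b OR c) forces c = True.
  then (NOT c OR d OR k) forces d = True.
All clauses satisfied.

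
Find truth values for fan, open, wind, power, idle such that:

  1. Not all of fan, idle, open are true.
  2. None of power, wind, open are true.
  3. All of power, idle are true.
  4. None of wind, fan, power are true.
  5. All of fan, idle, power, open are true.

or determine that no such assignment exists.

UNSATISFIABLE

Case fan = True:
  Constraint (4) is violated (fan=T) — contradiction.
Case fan = False:
  Constraint (5) is violated (fan=F) — contradiction.
Both cases fail — unsatisfiable.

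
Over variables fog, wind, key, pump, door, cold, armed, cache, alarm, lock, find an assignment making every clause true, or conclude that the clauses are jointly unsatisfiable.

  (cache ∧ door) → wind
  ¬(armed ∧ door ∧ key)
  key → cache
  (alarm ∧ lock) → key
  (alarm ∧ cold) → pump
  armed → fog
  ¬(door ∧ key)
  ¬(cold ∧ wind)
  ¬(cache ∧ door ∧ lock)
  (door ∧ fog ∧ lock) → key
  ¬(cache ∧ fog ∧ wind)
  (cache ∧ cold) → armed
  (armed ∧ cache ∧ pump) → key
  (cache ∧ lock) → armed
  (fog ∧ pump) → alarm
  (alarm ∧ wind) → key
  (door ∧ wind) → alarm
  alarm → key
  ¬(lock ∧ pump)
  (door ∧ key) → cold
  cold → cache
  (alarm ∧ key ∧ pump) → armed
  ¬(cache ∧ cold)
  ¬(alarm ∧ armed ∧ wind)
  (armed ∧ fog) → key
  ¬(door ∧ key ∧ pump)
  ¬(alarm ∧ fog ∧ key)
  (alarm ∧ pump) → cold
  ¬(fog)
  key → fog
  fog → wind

fog = False; wind = False; key = False; pump = False; door = True; cold = False; armed = False; cache = False; alarm = False; lock = True

Unit clause (¬fog) forces fog = False.
In (fog ∨ ¬key) only ¬key is left, so key = False.
In (¬alarm ∨ key) only ¬alarm is left, so alarm = False.
In (¬armed ∨ fog) only ¬armed is left, so armed = False.
Set wind = False.
Set pump = False.
Set door = True.
  then (¬cache ∨ ¬door ∨ wind) forces cache = False.
  then (cache ∨ ¬cold) forces cold = False.
Set lock = True.
All clauses satisfied.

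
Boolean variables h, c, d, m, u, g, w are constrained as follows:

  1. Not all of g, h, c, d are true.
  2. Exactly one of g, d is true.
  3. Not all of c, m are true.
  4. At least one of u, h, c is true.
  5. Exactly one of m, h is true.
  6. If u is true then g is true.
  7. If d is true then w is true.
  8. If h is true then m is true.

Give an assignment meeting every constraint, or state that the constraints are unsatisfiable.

h: False; c: False; d: False; m: True; u: True; g: True; w: True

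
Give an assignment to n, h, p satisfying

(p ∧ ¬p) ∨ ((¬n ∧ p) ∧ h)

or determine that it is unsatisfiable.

n=F, h=T, p=T

  (p ∧ ¬p) ∨ ((¬n ∧ p) ∧ h) = True
    p ∧ ¬p = False
      ¬p = False
    (¬n ∧ p) ∧ h = True
      ¬n ∧ p = True
        ¬n = True
The formula evaluates to True.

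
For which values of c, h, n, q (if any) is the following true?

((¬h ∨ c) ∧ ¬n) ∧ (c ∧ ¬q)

c = True, h = True, n = False, q = False

  (¬h ∨ c) ∧ ¬n = True
    ¬h ∨ c = True
      ¬h = False
    ¬n = True
  c ∧ ¬q = True
    ¬q = True
Both conjuncts True, so the formula holds.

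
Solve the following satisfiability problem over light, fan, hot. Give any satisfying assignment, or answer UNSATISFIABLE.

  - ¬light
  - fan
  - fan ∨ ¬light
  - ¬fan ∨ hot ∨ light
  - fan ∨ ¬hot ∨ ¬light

Unit clause (¬light) forces light = False.
Unit clause (fan) forces fan = True.
In (¬fan ∨ hot ∨ light) only hot is left, so hot = True.
Check each clause:
  (¬light): ¬light holds.
  (fan): fan holds.
  (fan ∨ ¬light): fan holds.
  (¬fan ∨ hot ∨ light): hot holds.
  (fan ∨ ¬hot ∨ ¬light): fan holds.
All clauses satisfied.

light = False; fan = True; hot = True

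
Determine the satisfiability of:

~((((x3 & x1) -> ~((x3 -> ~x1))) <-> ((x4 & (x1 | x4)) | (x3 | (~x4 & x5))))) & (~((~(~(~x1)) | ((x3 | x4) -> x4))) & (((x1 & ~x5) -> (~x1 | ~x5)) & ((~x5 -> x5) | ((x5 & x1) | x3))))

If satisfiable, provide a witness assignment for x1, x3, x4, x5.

Case x1 = True: the formula simplifies to ~(((x3 -> ~(~x3)) <-> (x4 | (x3 | (~x4 & x5))))) & (~(((x3 | x4) -> x4)) & ((~x5 -> ~x5) & ((~x5 -> x5) | (x5 | x3)))).
  x3 = True: the conjunct ~(((x3 -> ~(~x3)) <-> (x4 | (x3 | (~x4 & x5))))) becomes ~((True <-> True)) = False.
  x3 = False: simplifies to ~((x4 | (~x4 & x5))) & (~((x4 -> x4)) & ((~x5 -> ~x5) & ((~x5 -> x5) | x5))).
    x4 = True: the conjunct ~((x4 | (~x4 & x5))) becomes ~((True | False)) = False.
    x4 = False: the conjunct ~((x4 -> x4)) becomes ~((False -> False)) = False.
Case x1 = False: the conjunct ~((~(~(~x1)) | ((x3 | x4) -> x4))) becomes ~((True | ((x3 | x4) -> x4))) = False.
Both cases fail — unsatisfiable.

No satisfying assignment exists.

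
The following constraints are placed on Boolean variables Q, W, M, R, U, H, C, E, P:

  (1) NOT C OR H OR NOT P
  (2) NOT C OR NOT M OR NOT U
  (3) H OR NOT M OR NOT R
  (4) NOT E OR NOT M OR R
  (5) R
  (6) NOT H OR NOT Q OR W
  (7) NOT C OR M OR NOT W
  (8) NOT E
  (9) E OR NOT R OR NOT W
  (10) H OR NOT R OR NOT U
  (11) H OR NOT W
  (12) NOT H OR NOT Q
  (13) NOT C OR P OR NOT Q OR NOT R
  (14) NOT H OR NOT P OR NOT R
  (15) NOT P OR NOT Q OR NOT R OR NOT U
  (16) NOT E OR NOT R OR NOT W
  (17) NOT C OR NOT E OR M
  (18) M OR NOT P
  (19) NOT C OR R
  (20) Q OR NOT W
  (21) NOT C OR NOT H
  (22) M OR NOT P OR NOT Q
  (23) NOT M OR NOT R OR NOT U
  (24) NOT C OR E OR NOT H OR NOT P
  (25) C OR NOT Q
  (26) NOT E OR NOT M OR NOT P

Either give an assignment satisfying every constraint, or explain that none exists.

Q = False, W = False, M = False, R = True, U = False, H = False, C = False, E = False, P = False

Unit clause (R) forces R = True.
Unit clause (NOT E) forces E = False.
In (E OR NOT R OR NOT W) only NOT W is left, so W = False.
Set Q = False.
Set M = False.
  then (M OR NOT P) forces P = False.
Set U = False.
Set H = False.
Set C = False.
All clauses satisfied.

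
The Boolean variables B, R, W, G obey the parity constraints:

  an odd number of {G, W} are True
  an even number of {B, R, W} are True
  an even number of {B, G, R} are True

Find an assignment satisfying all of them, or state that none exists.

Adding constraints 1, 2, 3 mod 2: every variable appears an even number of times on the left, so the left side is 0.
But the right sides sum to 1 (mod 2). 0 ≠ 1 — the system is inconsistent.

No satisfying assignment exists.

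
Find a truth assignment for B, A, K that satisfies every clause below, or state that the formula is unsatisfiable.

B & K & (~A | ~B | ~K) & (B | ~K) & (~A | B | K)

B: True, A: False, K: True

Unit clause (B) forces B = True.
Unit clause (K) forces K = True.
In (~A | ~B | ~K) only ~A is left, so A = False.
All clauses satisfied.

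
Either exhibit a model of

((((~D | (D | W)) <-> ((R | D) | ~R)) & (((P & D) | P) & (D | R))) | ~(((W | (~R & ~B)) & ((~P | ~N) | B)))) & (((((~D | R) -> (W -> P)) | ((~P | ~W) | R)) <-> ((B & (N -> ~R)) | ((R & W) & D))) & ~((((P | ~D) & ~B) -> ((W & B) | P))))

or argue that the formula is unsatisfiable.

Unsatisfiable — no assignment works.

Case P = True: the conjunct ~((((P | ~D) & ~B) -> ((W & B) | P))) becomes ~((~B -> True)) = False.
Case P = False: the formula simplifies to ~((W | (~R & ~B))) & (((B & (N -> ~R)) | ((R & W) & D)) & ~(((~D & ~B) -> (W & B)))).
  B = True: the conjunct ~(((~D & ~B) -> (W & B))) becomes ~((False -> W)) = False.
  B = False: simplifies to ~((W | ~R)) & (((R & W) & D) & ~D).
    W = True: the conjunct ~((W | ~R)) becomes ~((True | ~R)) = False.
    W = False: the conjunct W is False.
Both cases fail — unsatisfiable.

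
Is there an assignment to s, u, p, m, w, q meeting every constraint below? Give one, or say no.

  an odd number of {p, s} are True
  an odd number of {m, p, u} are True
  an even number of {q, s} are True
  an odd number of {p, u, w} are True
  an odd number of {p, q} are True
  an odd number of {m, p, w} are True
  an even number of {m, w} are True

s: False, u: False, p: True, m: False, w: False, q: False

{p, s}: 1 true → odd ✓
{m, p, u}: 1 true → odd ✓
{q, s}: 0 true → even ✓
{p, u, w}: 1 true → odd ✓
{p, q}: 1 true → odd ✓
{m, p, w}: 1 true → odd ✓
{m, w}: 0 true → even ✓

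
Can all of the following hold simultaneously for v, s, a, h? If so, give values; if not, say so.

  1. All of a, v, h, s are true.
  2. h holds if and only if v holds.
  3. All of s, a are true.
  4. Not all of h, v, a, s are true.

Case v = True:
  (1) forces a = True.
  (1) forces h = True.
  (1) forces s = True.
  Constraint (4) is violated (h=T, v=T, a=T, s=T) — contradiction.
Case v = False:
  Constraint (1) is violated (v=F) — contradiction.
Both cases fail — unsatisfiable.

The formula is unsatisfiable.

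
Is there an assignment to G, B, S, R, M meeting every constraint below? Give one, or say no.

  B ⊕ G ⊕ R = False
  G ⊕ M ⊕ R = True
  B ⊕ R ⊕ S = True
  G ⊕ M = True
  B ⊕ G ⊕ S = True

G = False; B = False; S = True; R = False; M = True

B ⊕ G ⊕ R = F ⊕ F ⊕ F = False ✓
G ⊕ M ⊕ R = F ⊕ T ⊕ F = True ✓
B ⊕ R ⊕ S = F ⊕ F ⊕ T = True ✓
G ⊕ M = F ⊕ T = True ✓
B ⊕ G ⊕ S = F ⊕ F ⊕ T = True ✓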